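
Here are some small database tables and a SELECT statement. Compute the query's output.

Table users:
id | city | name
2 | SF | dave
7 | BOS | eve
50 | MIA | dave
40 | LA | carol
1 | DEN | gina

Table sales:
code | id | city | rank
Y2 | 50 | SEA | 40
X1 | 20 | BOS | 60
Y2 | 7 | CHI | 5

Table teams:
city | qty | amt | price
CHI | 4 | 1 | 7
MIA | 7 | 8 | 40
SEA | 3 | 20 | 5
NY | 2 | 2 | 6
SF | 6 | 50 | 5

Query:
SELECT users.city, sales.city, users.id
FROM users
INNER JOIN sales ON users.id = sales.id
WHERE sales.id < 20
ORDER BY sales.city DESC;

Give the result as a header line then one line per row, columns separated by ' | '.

== RESULT ==
users.city | sales.city | users.id
BOS | CHI | 7

Derivation:
After JOIN sales (2 rows):
users.id | users.city | users.name | sales.code | sales.id | sales.city | sales.rank
7 | BOS | eve | Y2 | 7 | CHI | 5
50 | MIA | dave | Y2 | 50 | SEA | 40
After WHERE (1 rows):
users.id | users.city | users.name | sales.code | sales.id | sales.city | sales.rank
7 | BOS | eve | Y2 | 7 | CHI | 5
After SELECT (1 rows):
users.city | sales.city | users.id
BOS | CHI | 7
After ORDER BY (1 rows):
users.city | sales.city | users.id
BOS | CHI | 7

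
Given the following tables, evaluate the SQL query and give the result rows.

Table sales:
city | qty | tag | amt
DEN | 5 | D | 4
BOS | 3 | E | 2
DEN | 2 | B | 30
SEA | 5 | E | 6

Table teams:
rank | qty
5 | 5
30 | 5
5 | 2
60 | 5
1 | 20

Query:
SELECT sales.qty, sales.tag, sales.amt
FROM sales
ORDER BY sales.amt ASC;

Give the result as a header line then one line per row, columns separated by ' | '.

== RESULT ==
sales.qty | sales.tag | sales.amt
3 | E | 2
5 | D | 4
5 | E | 6
2 | B | 30

Derivation:
After SELECT (4 rows):
sales.qty | sales.tag | sales.amt
5 | D | 4
3 | E | 2
2 | B | 30
5 | E | 6
After ORDER BY (4 rows):
sales.qty | sales.tag | sales.amt
3 | E | 2
5 | D | 4
5 | E | 6
2 | B | 30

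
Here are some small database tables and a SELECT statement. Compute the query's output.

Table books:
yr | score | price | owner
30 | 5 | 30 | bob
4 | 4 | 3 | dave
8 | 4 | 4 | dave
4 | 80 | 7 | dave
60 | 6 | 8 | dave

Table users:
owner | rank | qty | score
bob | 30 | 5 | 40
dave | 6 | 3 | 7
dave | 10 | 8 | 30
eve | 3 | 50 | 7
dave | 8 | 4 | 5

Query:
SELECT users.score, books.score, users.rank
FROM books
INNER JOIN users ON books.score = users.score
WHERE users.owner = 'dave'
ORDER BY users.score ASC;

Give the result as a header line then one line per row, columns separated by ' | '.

After JOIN users (1 rows):
books.yr | books.score | books.price | books.owner | users.owner | users.rank | users.qty | users.score
30 | 5 | 30 | bob | dave | 8 | 4 | 5
After WHERE (1 rows):
books.yr | books.score | books.price | books.owner | users.owner | users.rank | users.qty | users.score
30 | 5 | 30 | bob | dave | 8 | 4 | 5
After SELECT (1 rows):
users.score | books.score | users.rank
5 | 5 | 8
After ORDER BY (1 rows):
users.score | books.score | users.rank
5 | 5 | 8

== RESULT ==
users.score | books.score | users.rank
5 | 5 | 8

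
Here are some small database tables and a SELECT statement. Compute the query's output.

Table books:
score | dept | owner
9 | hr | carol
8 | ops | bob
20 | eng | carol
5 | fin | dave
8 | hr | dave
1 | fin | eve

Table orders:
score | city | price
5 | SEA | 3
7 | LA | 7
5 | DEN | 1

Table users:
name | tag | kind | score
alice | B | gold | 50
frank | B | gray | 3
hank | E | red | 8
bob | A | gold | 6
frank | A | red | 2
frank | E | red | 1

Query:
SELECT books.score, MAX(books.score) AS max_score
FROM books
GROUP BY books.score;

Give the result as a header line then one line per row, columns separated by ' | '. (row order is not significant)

After GROUP BY (5 rows):
books.score | max_score
9 | 9
8 | 8
20 | 20
5 | 5
1 | 1

== RESULT ==
books.score | max_score
9 | 9
8 | 8
20 | 20
5 | 5
1 | 1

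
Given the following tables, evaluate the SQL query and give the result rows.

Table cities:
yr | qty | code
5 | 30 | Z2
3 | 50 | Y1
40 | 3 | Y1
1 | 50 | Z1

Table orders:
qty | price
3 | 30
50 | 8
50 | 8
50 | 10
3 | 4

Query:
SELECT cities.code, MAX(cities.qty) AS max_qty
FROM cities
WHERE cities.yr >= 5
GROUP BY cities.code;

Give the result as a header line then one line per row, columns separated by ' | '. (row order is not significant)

After WHERE (2 rows):
cities.yr | cities.qty | cities.code
5 | 30 | Z2
40 | 3 | Y1
After GROUP BY (2 rows):
cities.code | max_qty
Z2 | 30
Y1 | 3

== RESULT ==
cities.code | max_qty
Z2 | 30
Y1 | 3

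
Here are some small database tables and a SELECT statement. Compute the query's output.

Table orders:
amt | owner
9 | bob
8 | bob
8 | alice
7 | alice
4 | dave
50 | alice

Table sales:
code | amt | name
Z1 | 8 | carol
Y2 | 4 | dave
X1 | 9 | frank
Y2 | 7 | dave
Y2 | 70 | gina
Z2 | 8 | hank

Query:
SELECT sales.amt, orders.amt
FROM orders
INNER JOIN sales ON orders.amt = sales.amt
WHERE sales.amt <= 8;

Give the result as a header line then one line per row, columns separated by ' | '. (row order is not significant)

After JOIN sales (7 rows):
orders.amt | orders.owner | sales.code | sales.amt | sales.name
9 | bob | X1 | 9 | frank
8 | bob | Z1 | 8 | carol
8 | bob | Z2 | 8 | hank
8 | alice | Z1 | 8 | carol
8 | alice | Z2 | 8 | hank
7 | alice | Y2 | 7 | dave
4 | dave | Y2 | 4 | dave
After WHERE (6 rows):
orders.amt | orders.owner | sales.code | sales.amt | sales.name
8 | bob | Z1 | 8 | carol
8 | bob | Z2 | 8 | hank
8 | alice | Z1 | 8 | carol
8 | alice | Z2 | 8 | hank
7 | alice | Y2 | 7 | dave
4 | dave | Y2 | 4 | dave
After SELECT (6 rows):
sales.amt | orders.amt
8 | 8
8 | 8
8 | 8
8 | 8
7 | 7
4 | 4

== RESULT ==
sales.amt | orders.amt
8 | 8
8 | 8
8 | 8
8 | 8
7 | 7
4 | 4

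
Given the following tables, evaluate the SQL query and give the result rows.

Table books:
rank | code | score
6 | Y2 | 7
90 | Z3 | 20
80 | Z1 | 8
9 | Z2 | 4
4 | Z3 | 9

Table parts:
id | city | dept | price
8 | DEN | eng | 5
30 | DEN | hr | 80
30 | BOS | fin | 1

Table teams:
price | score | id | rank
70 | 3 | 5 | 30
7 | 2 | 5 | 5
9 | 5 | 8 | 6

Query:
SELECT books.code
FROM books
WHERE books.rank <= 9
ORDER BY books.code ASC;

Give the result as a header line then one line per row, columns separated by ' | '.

After WHERE (3 rows):
books.rank | books.code | books.score
6 | Y2 | 7
9 | Z2 | 4
4 | Z3 | 9
After SELECT (3 rows):
books.code
Y2
Z2
Z3
After ORDER BY (3 rows):
books.code
Y2
Z2
Z3

== RESULT ==
books.code
Y2
Z2
Z3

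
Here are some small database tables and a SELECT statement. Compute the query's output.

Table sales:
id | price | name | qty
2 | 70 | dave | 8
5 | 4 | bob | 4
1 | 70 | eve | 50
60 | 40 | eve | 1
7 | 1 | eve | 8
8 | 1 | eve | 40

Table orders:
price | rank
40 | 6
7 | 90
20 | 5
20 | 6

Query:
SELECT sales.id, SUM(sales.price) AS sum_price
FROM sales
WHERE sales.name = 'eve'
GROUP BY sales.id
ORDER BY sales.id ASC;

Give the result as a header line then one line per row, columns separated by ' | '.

After WHERE (4 rows):
sales.id | sales.price | sales.name | sales.qty
1 | 70 | eve | 50
60 | 40 | eve | 1
7 | 1 | eve | 8
8 | 1 | eve | 40
After GROUP BY (4 rows):
sales.id | sum_price
1 | 70
60 | 40
7 | 1
8 | 1
After ORDER BY (4 rows):
sales.id | sum_price
1 | 70
7 | 1
8 | 1
60 | 40

== RESULT ==
sales.id | sum_price
1 | 70
7 | 1
8 | 1
60 | 40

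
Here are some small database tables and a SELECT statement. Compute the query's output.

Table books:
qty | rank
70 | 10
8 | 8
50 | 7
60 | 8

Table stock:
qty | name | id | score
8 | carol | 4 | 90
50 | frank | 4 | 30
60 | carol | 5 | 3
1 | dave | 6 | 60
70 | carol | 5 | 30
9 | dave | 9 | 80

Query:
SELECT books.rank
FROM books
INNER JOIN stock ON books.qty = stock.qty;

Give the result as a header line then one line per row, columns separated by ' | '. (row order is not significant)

== RESULT ==
books.rank
10
8
7
8

Derivation:
After JOIN stock (4 rows):
books.qty | books.rank | stock.qty | stock.name | stock.id | stock.score
70 | 10 | 70 | carol | 5 | 30
8 | 8 | 8 | carol | 4 | 90
50 | 7 | 50 | frank | 4 | 30
60 | 8 | 60 | carol | 5 | 3
After SELECT (4 rows):
books.rank
10
8
7
8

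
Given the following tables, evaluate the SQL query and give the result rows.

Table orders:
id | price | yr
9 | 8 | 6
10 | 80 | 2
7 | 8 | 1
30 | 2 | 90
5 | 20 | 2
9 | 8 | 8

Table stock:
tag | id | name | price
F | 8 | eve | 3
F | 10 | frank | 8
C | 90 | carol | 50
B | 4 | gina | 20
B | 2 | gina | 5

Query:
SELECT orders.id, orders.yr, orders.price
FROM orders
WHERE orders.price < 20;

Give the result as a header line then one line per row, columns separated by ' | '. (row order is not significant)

== RESULT ==
orders.id | orders.yr | orders.price
9 | 6 | 8
7 | 1 | 8
30 | 90 | 2
9 | 8 | 8

Derivation:
After WHERE (4 rows):
orders.id | orders.price | orders.yr
9 | 8 | 6
7 | 8 | 1
30 | 2 | 90
9 | 8 | 8
After SELECT (4 rows):
orders.id | orders.yr | orders.price
9 | 6 | 8
7 | 1 | 8
30 | 90 | 2
9 | 8 | 8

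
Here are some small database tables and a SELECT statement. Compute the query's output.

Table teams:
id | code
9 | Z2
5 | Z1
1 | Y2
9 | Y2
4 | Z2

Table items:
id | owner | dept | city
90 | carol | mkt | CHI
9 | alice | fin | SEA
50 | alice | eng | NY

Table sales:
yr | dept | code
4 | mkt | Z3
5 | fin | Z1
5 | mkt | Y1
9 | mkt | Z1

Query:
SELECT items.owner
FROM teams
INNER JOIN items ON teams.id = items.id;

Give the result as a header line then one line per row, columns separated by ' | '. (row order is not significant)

After JOIN items (2 rows):
teams.id | teams.code | items.id | items.owner | items.dept | items.city
9 | Z2 | 9 | alice | fin | SEA
9 | Y2 | 9 | alice | fin | SEA
After SELECT (2 rows):
items.owner
alice
alice

== RESULT ==
items.owner
alice
alice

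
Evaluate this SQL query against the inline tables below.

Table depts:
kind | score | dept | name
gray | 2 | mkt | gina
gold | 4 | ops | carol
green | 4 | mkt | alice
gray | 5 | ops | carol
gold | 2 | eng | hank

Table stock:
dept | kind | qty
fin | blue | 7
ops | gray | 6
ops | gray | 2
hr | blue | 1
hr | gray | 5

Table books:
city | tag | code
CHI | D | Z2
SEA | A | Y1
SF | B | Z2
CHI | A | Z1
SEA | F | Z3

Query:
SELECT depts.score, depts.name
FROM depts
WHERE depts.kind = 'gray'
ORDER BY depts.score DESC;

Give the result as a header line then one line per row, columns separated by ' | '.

After WHERE (2 rows):
depts.kind | depts.score | depts.dept | depts.name
gray | 2 | mkt | gina
gray | 5 | ops | carol
After SELECT (2 rows):
depts.score | depts.name
2 | gina
5 | carol
After ORDER BY (2 rows):
depts.score | depts.name
5 | carol
2 | gina

== RESULT ==
depts.score | depts.name
5 | carol
2 | gina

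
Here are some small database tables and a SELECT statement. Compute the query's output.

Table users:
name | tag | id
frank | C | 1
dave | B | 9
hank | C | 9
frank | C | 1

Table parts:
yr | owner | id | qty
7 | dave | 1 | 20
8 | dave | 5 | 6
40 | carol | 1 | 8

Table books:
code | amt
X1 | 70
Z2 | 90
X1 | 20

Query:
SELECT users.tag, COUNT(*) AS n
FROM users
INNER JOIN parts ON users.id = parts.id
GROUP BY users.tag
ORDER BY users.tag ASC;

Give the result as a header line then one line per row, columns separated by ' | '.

After JOIN parts (4 rows):
users.name | users.tag | users.id | parts.yr | parts.owner | parts.id | parts.qty
frank | C | 1 | 7 | dave | 1 | 20
frank | C | 1 | 40 | carol | 1 | 8
frank | C | 1 | 7 | dave | 1 | 20
frank | C | 1 | 40 | carol | 1 | 8
After GROUP BY (1 rows):
users.tag | n
C | 4
After ORDER BY (1 rows):
users.tag | n
C | 4

== RESULT ==
users.tag | n
C | 4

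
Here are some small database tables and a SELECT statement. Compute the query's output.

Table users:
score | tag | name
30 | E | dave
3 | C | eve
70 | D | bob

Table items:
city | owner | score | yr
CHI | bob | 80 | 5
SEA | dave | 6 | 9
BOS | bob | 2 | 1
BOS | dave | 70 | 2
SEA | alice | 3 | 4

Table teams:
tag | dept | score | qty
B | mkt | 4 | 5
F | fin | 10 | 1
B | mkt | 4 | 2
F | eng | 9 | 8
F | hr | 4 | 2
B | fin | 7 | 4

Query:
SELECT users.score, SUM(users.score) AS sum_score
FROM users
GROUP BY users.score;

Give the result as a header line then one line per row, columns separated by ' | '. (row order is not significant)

== RESULT ==
users.score | sum_score
30 | 30
3 | 3
70 | 70

Derivation:
After GROUP BY (3 rows):
users.score | sum_score
30 | 30
3 | 3
70 | 70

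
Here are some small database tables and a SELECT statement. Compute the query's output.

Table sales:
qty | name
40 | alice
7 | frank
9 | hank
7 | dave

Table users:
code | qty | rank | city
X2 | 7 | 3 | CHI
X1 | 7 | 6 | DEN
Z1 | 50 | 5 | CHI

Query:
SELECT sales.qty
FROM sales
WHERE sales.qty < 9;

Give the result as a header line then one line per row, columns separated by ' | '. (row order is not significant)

After WHERE (2 rows):
sales.qty | sales.name
7 | frank
7 | dave
After SELECT (2 rows):
sales.qty
7
7

== RESULT ==
sales.qty
7
7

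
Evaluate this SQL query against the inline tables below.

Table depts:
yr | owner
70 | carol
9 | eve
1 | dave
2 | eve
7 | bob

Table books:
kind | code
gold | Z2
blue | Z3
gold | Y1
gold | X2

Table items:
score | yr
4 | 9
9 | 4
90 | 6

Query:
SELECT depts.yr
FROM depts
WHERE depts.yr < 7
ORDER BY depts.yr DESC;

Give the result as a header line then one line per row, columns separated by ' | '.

== RESULT ==
depts.yr
2
1

Derivation:
After WHERE (2 rows):
depts.yr | depts.owner
1 | dave
2 | eve
After SELECT (2 rows):
depts.yr
1
2
After ORDER BY (2 rows):
depts.yr
2
1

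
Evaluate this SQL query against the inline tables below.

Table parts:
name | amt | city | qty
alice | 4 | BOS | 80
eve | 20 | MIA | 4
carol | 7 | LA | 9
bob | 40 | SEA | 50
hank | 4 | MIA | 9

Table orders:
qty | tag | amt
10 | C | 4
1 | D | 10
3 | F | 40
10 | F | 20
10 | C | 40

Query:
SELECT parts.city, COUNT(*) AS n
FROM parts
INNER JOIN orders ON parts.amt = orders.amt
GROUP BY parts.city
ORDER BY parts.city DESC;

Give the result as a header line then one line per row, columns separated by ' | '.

After JOIN orders (5 rows):
parts.name | parts.amt | parts.city | parts.qty | orders.qty | orders.tag | orders.amt
alice | 4 | BOS | 80 | 10 | C | 4
eve | 20 | MIA | 4 | 10 | F | 20
bob | 40 | SEA | 50 | 3 | F | 40
bob | 40 | SEA | 50 | 10 | C | 40
hank | 4 | MIA | 9 | 10 | C | 4
After GROUP BY (3 rows):
parts.city | n
BOS | 1
MIA | 2
SEA | 2
After ORDER BY (3 rows):
parts.city | n
SEA | 2
MIA | 2
BOS | 1

== RESULT ==
parts.city | n
SEA | 2
MIA | 2
BOS | 1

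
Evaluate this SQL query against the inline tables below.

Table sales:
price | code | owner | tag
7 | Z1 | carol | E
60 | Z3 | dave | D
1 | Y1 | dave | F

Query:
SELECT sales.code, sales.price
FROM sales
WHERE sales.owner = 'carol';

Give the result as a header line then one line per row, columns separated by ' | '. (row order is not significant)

== RESULT ==
sales.code | sales.price
Z1 | 7

Derivation:
After WHERE (1 rows):
sales.price | sales.code | sales.owner | sales.tag
7 | Z1 | carol | E
After SELECT (1 rows):
sales.code | sales.price
Z1 | 7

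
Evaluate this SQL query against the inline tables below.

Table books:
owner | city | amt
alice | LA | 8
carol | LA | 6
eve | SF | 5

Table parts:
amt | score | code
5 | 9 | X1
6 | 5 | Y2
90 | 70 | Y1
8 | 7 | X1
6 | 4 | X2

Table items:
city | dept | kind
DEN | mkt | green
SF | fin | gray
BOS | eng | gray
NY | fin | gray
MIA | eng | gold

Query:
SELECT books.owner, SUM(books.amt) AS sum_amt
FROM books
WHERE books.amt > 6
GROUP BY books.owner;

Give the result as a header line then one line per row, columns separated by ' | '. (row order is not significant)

== RESULT ==
books.owner | sum_amt
alice | 8

Derivation:
After WHERE (1 rows):
books.owner | books.city | books.amt
alice | LA | 8
After GROUP BY (1 rows):
books.owner | sum_amt
alice | 8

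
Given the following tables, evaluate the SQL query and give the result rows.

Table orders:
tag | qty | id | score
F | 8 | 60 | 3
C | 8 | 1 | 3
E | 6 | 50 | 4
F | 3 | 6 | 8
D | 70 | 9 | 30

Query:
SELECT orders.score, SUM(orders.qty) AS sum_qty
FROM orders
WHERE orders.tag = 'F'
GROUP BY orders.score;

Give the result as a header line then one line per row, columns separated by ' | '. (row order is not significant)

After WHERE (2 rows):
orders.tag | orders.qty | orders.id | orders.score
F | 8 | 60 | 3
F | 3 | 6 | 8
After GROUP BY (2 rows):
orders.score | sum_qty
3 | 8
8 | 3

== RESULT ==
orders.score | sum_qty
3 | 8
8 | 3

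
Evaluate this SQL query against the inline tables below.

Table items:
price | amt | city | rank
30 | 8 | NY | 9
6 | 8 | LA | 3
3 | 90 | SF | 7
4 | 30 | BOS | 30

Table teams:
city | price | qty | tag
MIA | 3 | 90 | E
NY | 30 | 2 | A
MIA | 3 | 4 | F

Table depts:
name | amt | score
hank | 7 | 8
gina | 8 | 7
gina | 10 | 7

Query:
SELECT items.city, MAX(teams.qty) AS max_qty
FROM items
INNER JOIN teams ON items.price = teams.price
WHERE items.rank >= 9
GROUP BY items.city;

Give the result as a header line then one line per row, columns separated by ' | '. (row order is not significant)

== RESULT ==
items.city | max_qty
NY | 2

Derivation:
After JOIN teams (3 rows):
items.price | items.amt | items.city | items.rank | teams.city | teams.price | teams.qty | teams.tag
30 | 8 | NY | 9 | NY | 30 | 2 | A
3 | 90 | SF | 7 | MIA | 3 | 90 | E
3 | 90 | SF | 7 | MIA | 3 | 4 | F
After WHERE (1 rows):
items.price | items.amt | items.city | items.rank | teams.city | teams.price | teams.qty | teams.tag
30 | 8 | NY | 9 | NY | 30 | 2 | A
After GROUP BY (1 rows):
items.city | max_qty
NY | 2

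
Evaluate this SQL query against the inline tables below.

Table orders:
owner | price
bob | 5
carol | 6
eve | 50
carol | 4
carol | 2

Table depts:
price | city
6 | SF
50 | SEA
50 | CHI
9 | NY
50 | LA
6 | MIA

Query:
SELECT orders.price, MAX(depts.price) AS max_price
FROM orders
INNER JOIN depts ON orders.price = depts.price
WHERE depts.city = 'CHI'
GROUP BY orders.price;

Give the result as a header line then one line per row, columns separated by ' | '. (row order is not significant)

== RESULT ==
orders.price | max_price
50 | 50

Derivation:
After JOIN depts (5 rows):
orders.owner | orders.price | depts.price | depts.city
carol | 6 | 6 | SF
carol | 6 | 6 | MIA
eve | 50 | 50 | SEA
eve | 50 | 50 | CHI
eve | 50 | 50 | LA
After WHERE (1 rows):
orders.owner | orders.price | depts.price | depts.city
eve | 50 | 50 | CHI
After GROUP BY (1 rows):
orders.price | max_price
50 | 50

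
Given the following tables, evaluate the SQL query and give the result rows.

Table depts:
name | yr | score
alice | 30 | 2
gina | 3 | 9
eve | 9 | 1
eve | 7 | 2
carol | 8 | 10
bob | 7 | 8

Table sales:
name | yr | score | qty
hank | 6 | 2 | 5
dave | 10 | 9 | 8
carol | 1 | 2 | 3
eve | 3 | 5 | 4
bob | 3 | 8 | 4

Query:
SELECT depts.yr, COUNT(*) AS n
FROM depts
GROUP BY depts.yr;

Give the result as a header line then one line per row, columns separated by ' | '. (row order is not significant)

After GROUP BY (5 rows):
depts.yr | n
30 | 1
3 | 1
9 | 1
7 | 2
8 | 1

== RESULT ==
depts.yr | n
30 | 1
3 | 1
9 | 1
7 | 2
8 | 1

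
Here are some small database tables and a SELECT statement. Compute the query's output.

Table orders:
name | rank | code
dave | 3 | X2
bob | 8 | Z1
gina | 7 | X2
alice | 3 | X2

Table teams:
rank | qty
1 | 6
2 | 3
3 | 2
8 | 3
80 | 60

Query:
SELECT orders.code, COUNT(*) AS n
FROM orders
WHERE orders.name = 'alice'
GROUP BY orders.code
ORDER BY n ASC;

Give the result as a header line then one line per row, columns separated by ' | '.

After WHERE (1 rows):
orders.name | orders.rank | orders.code
alice | 3 | X2
After GROUP BY (1 rows):
orders.code | n
X2 | 1
After ORDER BY (1 rows):
orders.code | n
X2 | 1

== RESULT ==
orders.code | n
X2 | 1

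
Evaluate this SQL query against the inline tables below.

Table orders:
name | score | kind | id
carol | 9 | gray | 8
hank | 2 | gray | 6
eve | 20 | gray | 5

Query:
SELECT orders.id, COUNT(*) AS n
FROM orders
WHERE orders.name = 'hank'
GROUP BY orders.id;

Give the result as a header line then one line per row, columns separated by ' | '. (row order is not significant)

After WHERE (1 rows):
orders.name | orders.score | orders.kind | orders.id
hank | 2 | gray | 6
After GROUP BY (1 rows):
orders.id | n
6 | 1

== RESULT ==
orders.id | n
6 | 1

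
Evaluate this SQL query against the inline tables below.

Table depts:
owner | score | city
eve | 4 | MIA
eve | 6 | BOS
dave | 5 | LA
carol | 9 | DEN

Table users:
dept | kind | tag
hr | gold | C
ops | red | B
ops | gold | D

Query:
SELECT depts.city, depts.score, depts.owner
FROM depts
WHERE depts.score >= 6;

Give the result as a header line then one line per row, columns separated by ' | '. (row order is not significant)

== RESULT ==
depts.city | depts.score | depts.owner
BOS | 6 | eve
DEN | 9 | carol

Derivation:
After WHERE (2 rows):
depts.owner | depts.score | depts.city
eve | 6 | BOS
carol | 9 | DEN
After SELECT (2 rows):
depts.city | depts.score | depts.owner
BOS | 6 | eve
DEN | 9 | carol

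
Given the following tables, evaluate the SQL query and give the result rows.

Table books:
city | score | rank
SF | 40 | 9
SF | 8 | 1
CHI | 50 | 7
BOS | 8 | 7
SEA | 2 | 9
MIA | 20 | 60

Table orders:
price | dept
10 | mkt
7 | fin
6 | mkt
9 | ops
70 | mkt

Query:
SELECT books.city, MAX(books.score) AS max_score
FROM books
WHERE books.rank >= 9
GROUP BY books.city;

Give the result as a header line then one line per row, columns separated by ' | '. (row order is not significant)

After WHERE (3 rows):
books.city | books.score | books.rank
SF | 40 | 9
SEA | 2 | 9
MIA | 20 | 60
After GROUP BY (3 rows):
books.city | max_score
SF | 40
SEA | 2
MIA | 20

== RESULT ==
books.city | max_score
SF | 40
SEA | 2
MIA | 20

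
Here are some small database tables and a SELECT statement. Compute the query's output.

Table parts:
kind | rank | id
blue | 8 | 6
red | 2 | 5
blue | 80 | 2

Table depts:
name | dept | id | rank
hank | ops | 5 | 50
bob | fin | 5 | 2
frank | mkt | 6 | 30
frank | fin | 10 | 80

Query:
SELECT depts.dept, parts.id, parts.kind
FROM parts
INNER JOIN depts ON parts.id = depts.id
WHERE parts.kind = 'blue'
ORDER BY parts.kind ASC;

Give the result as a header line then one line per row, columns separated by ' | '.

== RESULT ==
depts.dept | parts.id | parts.kind
mkt | 6 | blue

Derivation:
After JOIN depts (3 rows):
parts.kind | parts.rank | parts.id | depts.name | depts.dept | depts.id | depts.rank
blue | 8 | 6 | frank | mkt | 6 | 30
red | 2 | 5 | hank | ops | 5 | 50
red | 2 | 5 | bob | fin | 5 | 2
After WHERE (1 rows):
parts.kind | parts.rank | parts.id | depts.name | depts.dept | depts.id | depts.rank
blue | 8 | 6 | frank | mkt | 6 | 30
After SELECT (1 rows):
depts.dept | parts.id | parts.kind
mkt | 6 | blue
After ORDER BY (1 rows):
depts.dept | parts.id | parts.kind
mkt | 6 | blue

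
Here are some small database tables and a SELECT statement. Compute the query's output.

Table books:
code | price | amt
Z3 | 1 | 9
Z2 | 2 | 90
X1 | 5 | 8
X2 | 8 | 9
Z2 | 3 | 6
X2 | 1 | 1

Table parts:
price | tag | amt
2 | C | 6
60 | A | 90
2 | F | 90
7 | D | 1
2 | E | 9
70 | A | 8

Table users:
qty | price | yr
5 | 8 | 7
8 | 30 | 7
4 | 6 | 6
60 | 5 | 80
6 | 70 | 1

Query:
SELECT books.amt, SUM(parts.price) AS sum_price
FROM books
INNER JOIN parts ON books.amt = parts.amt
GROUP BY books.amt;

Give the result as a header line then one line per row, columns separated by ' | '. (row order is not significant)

After JOIN parts (7 rows):
books.code | books.price | books.amt | parts.price | parts.tag | parts.amt
Z3 | 1 | 9 | 2 | E | 9
Z2 | 2 | 90 | 60 | A | 90
Z2 | 2 | 90 | 2 | F | 90
X1 | 5 | 8 | 70 | A | 8
X2 | 8 | 9 | 2 | E | 9
Z2 | 3 | 6 | 2 | C | 6
X2 | 1 | 1 | 7 | D | 1
After GROUP BY (5 rows):
books.amt | sum_price
9 | 4
90 | 62
8 | 70
6 | 2
1 | 7

== RESULT ==
books.amt | sum_price
9 | 4
90 | 62
8 | 70
6 | 2
1 | 7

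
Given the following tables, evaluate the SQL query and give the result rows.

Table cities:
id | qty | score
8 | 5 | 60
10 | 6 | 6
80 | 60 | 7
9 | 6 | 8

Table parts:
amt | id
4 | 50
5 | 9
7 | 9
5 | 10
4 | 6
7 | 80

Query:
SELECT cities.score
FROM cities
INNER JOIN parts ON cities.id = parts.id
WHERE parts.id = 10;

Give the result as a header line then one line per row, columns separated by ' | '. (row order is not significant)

== RESULT ==
cities.score
6

Derivation:
After JOIN parts (4 rows):
cities.id | cities.qty | cities.score | parts.amt | parts.id
10 | 6 | 6 | 5 | 10
80 | 60 | 7 | 7 | 80
9 | 6 | 8 | 5 | 9
9 | 6 | 8 | 7 | 9
After WHERE (1 rows):
cities.id | cities.qty | cities.score | parts.amt | parts.id
10 | 6 | 6 | 5 | 10
After SELECT (1 rows):
cities.score
6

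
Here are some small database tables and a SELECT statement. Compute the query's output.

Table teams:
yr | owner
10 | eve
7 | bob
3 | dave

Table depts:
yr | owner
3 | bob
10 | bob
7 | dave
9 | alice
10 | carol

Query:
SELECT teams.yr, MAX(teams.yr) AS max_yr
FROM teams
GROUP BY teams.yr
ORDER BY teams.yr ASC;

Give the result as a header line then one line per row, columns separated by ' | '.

After GROUP BY (3 rows):
teams.yr | max_yr
10 | 10
7 | 7
3 | 3
After ORDER BY (3 rows):
teams.yr | max_yr
3 | 3
7 | 7
10 | 10

== RESULT ==
teams.yr | max_yr
3 | 3
7 | 7
10 | 10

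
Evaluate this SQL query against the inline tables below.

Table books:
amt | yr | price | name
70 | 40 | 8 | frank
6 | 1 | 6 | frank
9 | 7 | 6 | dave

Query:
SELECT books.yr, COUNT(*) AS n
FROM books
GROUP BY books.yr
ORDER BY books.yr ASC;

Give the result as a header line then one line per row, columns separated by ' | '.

== RESULT ==
books.yr | n
1 | 1
7 | 1
40 | 1

Derivation:
After GROUP BY (3 rows):
books.yr | n
40 | 1
1 | 1
7 | 1
After ORDER BY (3 rows):
books.yr | n
1 | 1
7 | 1
40 | 1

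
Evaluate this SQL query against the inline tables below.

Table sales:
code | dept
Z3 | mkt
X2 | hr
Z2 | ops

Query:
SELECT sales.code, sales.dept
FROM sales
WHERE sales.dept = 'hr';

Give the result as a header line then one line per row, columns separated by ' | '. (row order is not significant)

== RESULT ==
sales.code | sales.dept
X2 | hr

Derivation:
After WHERE (1 rows):
sales.code | sales.dept
X2 | hr
After SELECT (1 rows):
sales.code | sales.dept
X2 | hr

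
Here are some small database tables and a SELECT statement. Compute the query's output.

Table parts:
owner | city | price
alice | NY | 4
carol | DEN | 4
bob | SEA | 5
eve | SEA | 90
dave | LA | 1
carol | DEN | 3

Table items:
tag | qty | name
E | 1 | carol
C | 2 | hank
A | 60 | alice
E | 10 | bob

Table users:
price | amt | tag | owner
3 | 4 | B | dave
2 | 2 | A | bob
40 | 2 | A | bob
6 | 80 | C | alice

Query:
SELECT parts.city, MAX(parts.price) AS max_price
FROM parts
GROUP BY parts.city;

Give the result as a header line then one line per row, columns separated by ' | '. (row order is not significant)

After GROUP BY (4 rows):
parts.city | max_price
NY | 4
DEN | 4
SEA | 90
LA | 1

== RESULT ==
parts.city | max_price
NY | 4
DEN | 4
SEA | 90
LA | 1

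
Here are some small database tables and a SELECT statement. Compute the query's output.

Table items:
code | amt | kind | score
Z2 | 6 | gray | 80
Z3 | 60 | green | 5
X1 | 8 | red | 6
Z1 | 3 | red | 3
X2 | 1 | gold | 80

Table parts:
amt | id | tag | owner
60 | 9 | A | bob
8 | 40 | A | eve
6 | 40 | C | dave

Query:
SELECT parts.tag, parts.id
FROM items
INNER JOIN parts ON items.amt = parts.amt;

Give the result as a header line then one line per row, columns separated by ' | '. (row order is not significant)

After JOIN parts (3 rows):
items.code | items.amt | items.kind | items.score | parts.amt | parts.id | parts.tag | parts.owner
Z2 | 6 | gray | 80 | 6 | 40 | C | dave
Z3 | 60 | green | 5 | 60 | 9 | A | bob
X1 | 8 | red | 6 | 8 | 40 | A | eve
After SELECT (3 rows):
parts.tag | parts.id
C | 40
A | 9
A | 40

== RESULT ==
parts.tag | parts.id
C | 40
A | 9
A | 40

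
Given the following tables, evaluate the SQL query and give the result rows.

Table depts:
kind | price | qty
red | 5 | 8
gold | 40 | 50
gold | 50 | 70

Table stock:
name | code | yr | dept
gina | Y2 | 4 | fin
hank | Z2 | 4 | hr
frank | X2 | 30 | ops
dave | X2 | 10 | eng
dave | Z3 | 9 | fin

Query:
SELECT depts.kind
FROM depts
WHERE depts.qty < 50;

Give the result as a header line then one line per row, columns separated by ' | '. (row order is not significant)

After WHERE (1 rows):
depts.kind | depts.price | depts.qty
red | 5 | 8
After SELECT (1 rows):
depts.kind
red

== RESULT ==
depts.kind
red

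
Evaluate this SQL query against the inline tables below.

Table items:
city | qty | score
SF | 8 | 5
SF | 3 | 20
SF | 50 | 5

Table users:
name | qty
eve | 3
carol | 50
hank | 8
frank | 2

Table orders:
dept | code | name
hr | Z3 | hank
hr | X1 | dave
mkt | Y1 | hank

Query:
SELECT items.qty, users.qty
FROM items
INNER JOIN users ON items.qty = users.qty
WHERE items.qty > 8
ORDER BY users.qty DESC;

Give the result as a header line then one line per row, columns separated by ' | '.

== RESULT ==
items.qty | users.qty
50 | 50

Derivation:
After JOIN users (3 rows):
items.city | items.qty | items.score | users.name | users.qty
SF | 8 | 5 | hank | 8
SF | 3 | 20 | eve | 3
SF | 50 | 5 | carol | 50
After WHERE (1 rows):
items.city | items.qty | items.score | users.name | users.qty
SF | 50 | 5 | carol | 50
After SELECT (1 rows):
items.qty | users.qty
50 | 50
After ORDER BY (1 rows):
items.qty | users.qty
50 | 50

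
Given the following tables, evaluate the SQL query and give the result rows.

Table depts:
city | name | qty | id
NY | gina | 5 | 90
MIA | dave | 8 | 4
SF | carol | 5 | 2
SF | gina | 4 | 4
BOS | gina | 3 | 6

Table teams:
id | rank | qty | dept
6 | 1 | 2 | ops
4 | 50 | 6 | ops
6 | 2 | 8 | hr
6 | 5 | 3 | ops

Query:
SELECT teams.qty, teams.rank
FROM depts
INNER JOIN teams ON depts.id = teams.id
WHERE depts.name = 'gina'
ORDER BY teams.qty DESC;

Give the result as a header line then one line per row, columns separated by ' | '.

== RESULT ==
teams.qty | teams.rank
8 | 2
6 | 50
3 | 5
2 | 1

Derivation:
After JOIN teams (5 rows):
depts.city | depts.name | depts.qty | depts.id | teams.id | teams.rank | teams.qty | teams.dept
MIA | dave | 8 | 4 | 4 | 50 | 6 | ops
SF | gina | 4 | 4 | 4 | 50 | 6 | ops
BOS | gina | 3 | 6 | 6 | 1 | 2 | ops
BOS | gina | 3 | 6 | 6 | 2 | 8 | hr
BOS | gina | 3 | 6 | 6 | 5 | 3 | ops
After WHERE (4 rows):
depts.city | depts.name | depts.qty | depts.id | teams.id | teams.rank | teams.qty | teams.dept
SF | gina | 4 | 4 | 4 | 50 | 6 | ops
BOS | gina | 3 | 6 | 6 | 1 | 2 | ops
BOS | gina | 3 | 6 | 6 | 2 | 8 | hr
BOS | gina | 3 | 6 | 6 | 5 | 3 | ops
After SELECT (4 rows):
teams.qty | teams.rank
6 | 50
2 | 1
8 | 2
3 | 5
After ORDER BY (4 rows):
teams.qty | teams.rank
8 | 2
6 | 50
3 | 5
2 | 1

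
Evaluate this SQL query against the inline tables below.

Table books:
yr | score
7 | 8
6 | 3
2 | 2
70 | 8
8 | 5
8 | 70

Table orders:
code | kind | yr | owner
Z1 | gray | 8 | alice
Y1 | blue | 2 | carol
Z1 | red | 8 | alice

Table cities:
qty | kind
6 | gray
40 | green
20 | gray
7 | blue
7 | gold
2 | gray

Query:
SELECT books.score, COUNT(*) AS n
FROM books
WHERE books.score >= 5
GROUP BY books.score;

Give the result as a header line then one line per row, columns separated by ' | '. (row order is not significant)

After WHERE (4 rows):
books.yr | books.score
7 | 8
70 | 8
8 | 5
8 | 70
After GROUP BY (3 rows):
books.score | n
8 | 2
5 | 1
70 | 1

== RESULT ==
books.score | n
8 | 2
5 | 1
70 | 1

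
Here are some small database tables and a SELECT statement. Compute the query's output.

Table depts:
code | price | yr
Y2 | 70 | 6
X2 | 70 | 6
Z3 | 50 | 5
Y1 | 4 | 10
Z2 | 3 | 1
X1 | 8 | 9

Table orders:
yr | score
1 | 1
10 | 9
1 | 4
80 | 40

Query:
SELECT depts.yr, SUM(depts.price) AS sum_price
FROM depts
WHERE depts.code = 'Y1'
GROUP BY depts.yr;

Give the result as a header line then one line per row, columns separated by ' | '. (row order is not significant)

After WHERE (1 rows):
depts.code | depts.price | depts.yr
Y1 | 4 | 10
After GROUP BY (1 rows):
depts.yr | sum_price
10 | 4

== RESULT ==
depts.yr | sum_price
10 | 4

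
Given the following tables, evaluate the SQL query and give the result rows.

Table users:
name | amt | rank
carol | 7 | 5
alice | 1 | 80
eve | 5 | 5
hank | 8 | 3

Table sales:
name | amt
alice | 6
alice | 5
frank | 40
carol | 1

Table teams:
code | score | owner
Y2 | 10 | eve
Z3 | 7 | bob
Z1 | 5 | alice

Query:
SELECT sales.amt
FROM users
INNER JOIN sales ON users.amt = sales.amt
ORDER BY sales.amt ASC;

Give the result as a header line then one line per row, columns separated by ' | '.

== RESULT ==
sales.amt
1
5

Derivation:
After JOIN sales (2 rows):
users.name | users.amt | users.rank | sales.name | sales.amt
alice | 1 | 80 | carol | 1
eve | 5 | 5 | alice | 5
After SELECT (2 rows):
sales.amt
1
5
After ORDER BY (2 rows):
sales.amt
1
5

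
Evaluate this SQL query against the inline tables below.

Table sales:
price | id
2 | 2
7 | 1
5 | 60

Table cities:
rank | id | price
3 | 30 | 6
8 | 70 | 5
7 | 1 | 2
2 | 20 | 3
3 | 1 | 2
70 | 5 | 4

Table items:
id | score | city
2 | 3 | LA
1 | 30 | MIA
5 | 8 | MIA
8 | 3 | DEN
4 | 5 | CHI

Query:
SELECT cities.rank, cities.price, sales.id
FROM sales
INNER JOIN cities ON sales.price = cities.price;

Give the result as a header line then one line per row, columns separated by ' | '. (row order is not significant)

== RESULT ==
cities.rank | cities.price | sales.id
7 | 2 | 2
3 | 2 | 2
8 | 5 | 60

Derivation:
After JOIN cities (3 rows):
sales.price | sales.id | cities.rank | cities.id | cities.price
2 | 2 | 7 | 1 | 2
2 | 2 | 3 | 1 | 2
5 | 60 | 8 | 70 | 5
After SELECT (3 rows):
cities.rank | cities.price | sales.id
7 | 2 | 2
3 | 2 | 2
8 | 5 | 60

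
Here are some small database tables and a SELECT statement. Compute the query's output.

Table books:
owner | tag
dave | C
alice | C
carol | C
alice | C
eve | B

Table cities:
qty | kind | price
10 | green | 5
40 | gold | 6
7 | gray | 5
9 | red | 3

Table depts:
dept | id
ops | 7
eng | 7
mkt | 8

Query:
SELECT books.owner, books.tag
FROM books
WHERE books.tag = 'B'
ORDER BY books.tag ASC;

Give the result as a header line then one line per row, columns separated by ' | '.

After WHERE (1 rows):
books.owner | books.tag
eve | B
After SELECT (1 rows):
books.owner | books.tag
eve | B
After ORDER BY (1 rows):
books.owner | books.tag
eve | B

== RESULT ==
books.owner | books.tag
eve | B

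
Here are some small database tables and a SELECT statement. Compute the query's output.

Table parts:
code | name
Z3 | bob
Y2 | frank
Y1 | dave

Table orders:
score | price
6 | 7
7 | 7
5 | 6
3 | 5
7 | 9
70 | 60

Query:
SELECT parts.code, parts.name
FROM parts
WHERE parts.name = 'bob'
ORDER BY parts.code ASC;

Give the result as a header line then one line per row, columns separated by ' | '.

== RESULT ==
parts.code | parts.name
Z3 | bob

Derivation:
After WHERE (1 rows):
parts.code | parts.name
Z3 | bob
After SELECT (1 rows):
parts.code | parts.name
Z3 | bob
After ORDER BY (1 rows):
parts.code | parts.name
Z3 | bob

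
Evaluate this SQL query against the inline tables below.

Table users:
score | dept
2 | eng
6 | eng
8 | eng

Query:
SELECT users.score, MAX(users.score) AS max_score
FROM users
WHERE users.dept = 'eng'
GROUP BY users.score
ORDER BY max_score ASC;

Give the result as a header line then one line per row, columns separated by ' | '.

After WHERE (3 rows):
users.score | users.dept
2 | eng
6 | eng
8 | eng
After GROUP BY (3 rows):
users.score | max_score
2 | 2
6 | 6
8 | 8
After ORDER BY (3 rows):
users.score | max_score
2 | 2
6 | 6
8 | 8

== RESULT ==
users.score | max_score
2 | 2
6 | 6
8 | 8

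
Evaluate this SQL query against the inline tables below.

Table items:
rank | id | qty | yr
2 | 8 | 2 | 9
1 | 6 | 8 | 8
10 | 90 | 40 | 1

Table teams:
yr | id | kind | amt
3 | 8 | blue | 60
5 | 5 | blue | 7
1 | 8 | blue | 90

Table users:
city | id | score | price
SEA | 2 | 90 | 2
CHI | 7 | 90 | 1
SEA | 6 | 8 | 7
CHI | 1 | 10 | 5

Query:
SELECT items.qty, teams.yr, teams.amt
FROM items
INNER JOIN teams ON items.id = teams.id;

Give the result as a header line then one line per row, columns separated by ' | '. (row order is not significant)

== RESULT ==
items.qty | teams.yr | teams.amt
2 | 3 | 60
2 | 1 | 90

Derivation:
After JOIN teams (2 rows):
items.rank | items.id | items.qty | items.yr | teams.yr | teams.id | teams.kind | teams.amt
2 | 8 | 2 | 9 | 3 | 8 | blue | 60
2 | 8 | 2 | 9 | 1 | 8 | blue | 90
After SELECT (2 rows):
items.qty | teams.yr | teams.amt
2 | 3 | 60
2 | 1 | 90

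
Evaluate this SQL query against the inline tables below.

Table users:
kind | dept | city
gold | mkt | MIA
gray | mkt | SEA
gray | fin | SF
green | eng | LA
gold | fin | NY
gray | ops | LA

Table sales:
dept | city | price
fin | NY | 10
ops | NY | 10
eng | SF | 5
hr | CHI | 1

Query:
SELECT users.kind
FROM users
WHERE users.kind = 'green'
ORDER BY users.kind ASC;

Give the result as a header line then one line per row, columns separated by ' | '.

== RESULT ==
users.kind
green

Derivation:
After WHERE (1 rows):
users.kind | users.dept | users.city
green | eng | LA
After SELECT (1 rows):
users.kind
green
After ORDER BY (1 rows):
users.kind
green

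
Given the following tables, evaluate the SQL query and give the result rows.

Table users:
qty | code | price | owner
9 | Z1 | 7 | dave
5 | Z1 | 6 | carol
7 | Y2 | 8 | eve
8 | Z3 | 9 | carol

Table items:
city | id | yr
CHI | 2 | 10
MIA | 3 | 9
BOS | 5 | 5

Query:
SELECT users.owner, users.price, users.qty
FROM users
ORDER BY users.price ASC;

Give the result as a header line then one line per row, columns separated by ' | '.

After SELECT (4 rows):
users.owner | users.price | users.qty
dave | 7 | 9
carol | 6 | 5
eve | 8 | 7
carol | 9 | 8
After ORDER BY (4 rows):
users.owner | users.price | users.qty
carol | 6 | 5
dave | 7 | 9
eve | 8 | 7
carol | 9 | 8

== RESULT ==
users.owner | users.price | users.qty
carol | 6 | 5
dave | 7 | 9
eve | 8 | 7
carol | 9 | 8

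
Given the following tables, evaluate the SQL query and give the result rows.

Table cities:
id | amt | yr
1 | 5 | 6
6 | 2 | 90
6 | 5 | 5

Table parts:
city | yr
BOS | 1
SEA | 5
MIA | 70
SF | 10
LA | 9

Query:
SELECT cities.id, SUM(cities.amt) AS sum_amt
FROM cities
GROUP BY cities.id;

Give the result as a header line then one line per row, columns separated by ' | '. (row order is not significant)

After GROUP BY (2 rows):
cities.id | sum_amt
1 | 5
6 | 7

== RESULT ==
cities.id | sum_amt
1 | 5
6 | 7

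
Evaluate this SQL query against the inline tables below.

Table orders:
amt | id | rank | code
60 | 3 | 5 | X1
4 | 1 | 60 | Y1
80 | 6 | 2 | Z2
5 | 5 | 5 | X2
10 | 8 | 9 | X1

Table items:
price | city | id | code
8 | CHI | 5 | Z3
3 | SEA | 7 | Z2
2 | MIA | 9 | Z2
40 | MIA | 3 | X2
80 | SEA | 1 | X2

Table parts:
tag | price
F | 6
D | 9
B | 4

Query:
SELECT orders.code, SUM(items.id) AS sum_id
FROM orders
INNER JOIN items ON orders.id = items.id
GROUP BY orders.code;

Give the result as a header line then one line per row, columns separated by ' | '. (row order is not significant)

After JOIN items (3 rows):
orders.amt | orders.id | orders.rank | orders.code | items.price | items.city | items.id | items.code
60 | 3 | 5 | X1 | 40 | MIA | 3 | X2
4 | 1 | 60 | Y1 | 80 | SEA | 1 | X2
5 | 5 | 5 | X2 | 8 | CHI | 5 | Z3
After GROUP BY (3 rows):
orders.code | sum_id
X1 | 3
Y1 | 1
X2 | 5

== RESULT ==
orders.code | sum_id
X1 | 3
Y1 | 1
X2 | 5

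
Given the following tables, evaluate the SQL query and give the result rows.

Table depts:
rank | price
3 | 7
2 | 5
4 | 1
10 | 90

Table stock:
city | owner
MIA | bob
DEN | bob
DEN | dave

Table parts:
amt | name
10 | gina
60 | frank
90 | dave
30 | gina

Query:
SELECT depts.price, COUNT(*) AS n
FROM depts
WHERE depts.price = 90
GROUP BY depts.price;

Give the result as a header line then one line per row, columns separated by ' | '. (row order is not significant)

== RESULT ==
depts.price | n
90 | 1

Derivation:
After WHERE (1 rows):
depts.rank | depts.price
10 | 90
After GROUP BY (1 rows):
depts.price | n
90 | 1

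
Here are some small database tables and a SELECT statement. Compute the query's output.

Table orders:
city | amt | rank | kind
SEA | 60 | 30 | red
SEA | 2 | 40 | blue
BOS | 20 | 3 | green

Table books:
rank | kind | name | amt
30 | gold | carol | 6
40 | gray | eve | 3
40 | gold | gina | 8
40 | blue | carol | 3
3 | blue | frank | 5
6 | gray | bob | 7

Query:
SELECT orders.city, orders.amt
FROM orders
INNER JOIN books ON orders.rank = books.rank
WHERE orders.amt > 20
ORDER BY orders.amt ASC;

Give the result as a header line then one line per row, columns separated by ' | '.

After JOIN books (5 rows):
orders.city | orders.amt | orders.rank | orders.kind | books.rank | books.kind | books.name | books.amt
SEA | 60 | 30 | red | 30 | gold | carol | 6
SEA | 2 | 40 | blue | 40 | gray | eve | 3
SEA | 2 | 40 | blue | 40 | gold | gina | 8
SEA | 2 | 40 | blue | 40 | blue | carol | 3
BOS | 20 | 3 | green | 3 | blue | frank | 5
After WHERE (1 rows):
orders.city | orders.amt | orders.rank | orders.kind | books.rank | books.kind | books.name | books.amt
SEA | 60 | 30 | red | 30 | gold | carol | 6
After SELECT (1 rows):
orders.city | orders.amt
SEA | 60
After ORDER BY (1 rows):
orders.city | orders.amt
SEA | 60

== RESULT ==
orders.city | orders.amt
SEA | 60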